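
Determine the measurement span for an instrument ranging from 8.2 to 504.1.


Span = upper range - lower range.
Span = 504.1 - (8.2)
Span = 495.9

495.9


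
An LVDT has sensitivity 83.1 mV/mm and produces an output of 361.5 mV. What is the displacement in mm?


Displacement = Vout / sensitivity.
d = 361.5 / 83.1
d = 4.35 mm

4.35 mm


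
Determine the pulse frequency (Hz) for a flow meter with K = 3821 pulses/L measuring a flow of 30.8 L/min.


Frequency = K * Q / 60 (converting L/min to L/s).
f = 3821 * 30.8 / 60
f = 117686.8 / 60
f = 1961.45 Hz

1961.45 Hz


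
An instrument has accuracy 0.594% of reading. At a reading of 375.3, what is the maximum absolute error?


Absolute error = (accuracy% / 100) * reading.
Error = (0.594 / 100) * 375.3
Error = 0.00594 * 375.3
Error = 2.2293

2.2293


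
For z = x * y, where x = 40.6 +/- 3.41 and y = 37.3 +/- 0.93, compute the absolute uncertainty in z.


For a product z = x*y, the relative uncertainty is:
uz/z = sqrt((ux/x)^2 + (uy/y)^2)
Relative uncertainties: ux/x = 3.41/40.6 = 0.08399
uy/y = 0.93/37.3 = 0.024933
z = 40.6 * 37.3 = 1514.4
uz = 1514.4 * sqrt(0.08399^2 + 0.024933^2) = 132.679

132.679


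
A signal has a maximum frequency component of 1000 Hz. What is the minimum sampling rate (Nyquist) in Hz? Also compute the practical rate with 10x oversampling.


By Nyquist theorem, fs_min = 2 * fmax.
fs_min = 2 * 1000 = 2000 Hz
Practical rate = 10 * fs_min = 10 * 2000 = 20000 Hz

fs_min = 2000 Hz, fs_practical = 20000 Hz


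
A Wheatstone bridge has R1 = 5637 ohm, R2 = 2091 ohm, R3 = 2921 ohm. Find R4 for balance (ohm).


At balance: R1*R4 = R2*R3, so R4 = R2*R3/R1.
R4 = 2091 * 2921 / 5637
R4 = 6107811 / 5637
R4 = 1083.52 ohm

1083.52 ohm


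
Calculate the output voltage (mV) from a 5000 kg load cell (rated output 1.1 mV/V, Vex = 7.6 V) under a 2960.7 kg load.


Vout = rated_output * Vex * (load / capacity).
Vout = 1.1 * 7.6 * (2960.7 / 5000)
Vout = 1.1 * 7.6 * 0.59214
Vout = 4.95 mV

4.95 mV


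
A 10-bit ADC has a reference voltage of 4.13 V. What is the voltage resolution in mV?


The resolution (LSB) of an ADC is Vref / 2^n.
LSB = 4.13 / 2^10
LSB = 4.13 / 1024
LSB = 0.0040332 V = 4.03320312 mV

4.03320312 mV


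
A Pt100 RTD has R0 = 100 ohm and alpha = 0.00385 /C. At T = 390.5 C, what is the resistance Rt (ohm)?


The RTD equation: Rt = R0 * (1 + alpha * T).
Rt = 100 * (1 + 0.00385 * 390.5)
Rt = 100 * (1 + 1.503425)
Rt = 100 * 2.503425
Rt = 250.343 ohm

250.343 ohm


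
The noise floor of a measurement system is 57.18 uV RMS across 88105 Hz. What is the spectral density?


Noise spectral density = Vrms / sqrt(BW).
NSD = 57.18 / sqrt(88105)
NSD = 57.18 / 296.8249
NSD = 0.1926 uV/sqrt(Hz)

0.1926 uV/sqrt(Hz)


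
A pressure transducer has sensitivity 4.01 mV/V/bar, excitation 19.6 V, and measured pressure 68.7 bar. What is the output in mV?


Output = sensitivity * Vex * P.
Vout = 4.01 * 19.6 * 68.7
Vout = 78.596 * 68.7
Vout = 5399.55 mV

5399.55 mV


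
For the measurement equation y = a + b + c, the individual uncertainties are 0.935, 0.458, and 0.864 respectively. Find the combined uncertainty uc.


For a sum of independent quantities, uc = sqrt(u1^2 + u2^2 + u3^2).
uc = sqrt(0.935^2 + 0.458^2 + 0.864^2)
uc = sqrt(0.874225 + 0.209764 + 0.746496)
uc = 1.353

1.353


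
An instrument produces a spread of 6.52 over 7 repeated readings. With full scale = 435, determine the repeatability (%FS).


Repeatability = (spread / full scale) * 100%.
R = (6.52 / 435) * 100
R = 1.499 %FS

1.499 %FS


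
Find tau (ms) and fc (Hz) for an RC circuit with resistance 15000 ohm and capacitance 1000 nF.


Time constant: tau = R * C.
tau = 15000 * 1.00e-06 = 0.015 s
tau = 15.0 ms
Cutoff frequency: fc = 1 / (2*pi*R*C).
fc = 1 / (2*pi*0.015) = 10.61 Hz

tau = 15.0 ms, fc = 10.61 Hz


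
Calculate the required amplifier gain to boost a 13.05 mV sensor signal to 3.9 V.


Gain = Vout / Vin (converting to same units).
G = 3.9 V / 13.05 mV
G = 3900.0 mV / 13.05 mV
G = 298.85

298.85


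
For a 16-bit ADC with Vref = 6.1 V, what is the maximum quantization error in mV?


The maximum quantization error is +/- LSB/2.
LSB = Vref / 2^n = 6.1 / 65536 = 9.308e-05 V
Max error = LSB / 2 = 9.308e-05 / 2 = 4.654e-05 V
Max error = 0.0465 mV

0.0465 mV


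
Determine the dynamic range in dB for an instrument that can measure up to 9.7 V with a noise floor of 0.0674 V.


Dynamic range = 20 * log10(Vmax / Vnoise).
DR = 20 * log10(9.7 / 0.0674)
DR = 20 * log10(143.92)
DR = 43.16 dB

43.16 dB


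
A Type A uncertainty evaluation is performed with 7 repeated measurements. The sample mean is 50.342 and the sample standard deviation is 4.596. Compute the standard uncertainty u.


The standard uncertainty for Type A evaluation is u = s / sqrt(n).
u = 4.596 / sqrt(7)
u = 4.596 / 2.6458
u = 1.7371

1.7371


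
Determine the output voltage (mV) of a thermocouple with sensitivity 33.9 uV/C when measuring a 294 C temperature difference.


The thermocouple output V = sensitivity * dT.
V = 33.9 uV/C * 294 C
V = 9966.6 uV
V = 9.967 mV

9.967 mV


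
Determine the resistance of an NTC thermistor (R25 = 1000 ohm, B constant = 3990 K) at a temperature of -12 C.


NTC thermistor equation: Rt = R25 * exp(B * (1/T - 1/T25)).
T in Kelvin: 261.15 K, T25 = 298.15 K
1/T - 1/T25 = 1/261.15 - 1/298.15 = 0.0004752
B * (1/T - 1/T25) = 3990 * 0.0004752 = 1.896
Rt = 1000 * exp(1.896) = 6659.5 ohm

6659.5 ohm


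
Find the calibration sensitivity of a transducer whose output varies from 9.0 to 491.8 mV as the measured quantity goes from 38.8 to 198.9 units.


Sensitivity = (y2 - y1) / (x2 - x1).
S = (491.8 - 9.0) / (198.9 - 38.8)
S = 482.8 / 160.1
S = 3.0156 mV/unit

3.0156 mV/unit


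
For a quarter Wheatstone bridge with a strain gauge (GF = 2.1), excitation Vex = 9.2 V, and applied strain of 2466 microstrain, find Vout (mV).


Quarter bridge output: Vout = (GF * epsilon * Vex) / 4.
Vout = (2.1 * 2466e-6 * 9.2) / 4
Vout = 0.04764312 / 4 V
Vout = 0.01191078 V = 11.9108 mV

11.9108 mV


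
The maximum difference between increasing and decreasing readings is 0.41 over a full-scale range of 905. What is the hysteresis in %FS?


Hysteresis = (max difference / full scale) * 100%.
H = (0.41 / 905) * 100
H = 0.045 %FS

0.045 %FS


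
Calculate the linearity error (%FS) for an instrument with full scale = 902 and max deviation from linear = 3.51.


Linearity error = (max deviation / full scale) * 100%.
Linearity = (3.51 / 902) * 100
Linearity = 0.389 %FS

0.389 %FS


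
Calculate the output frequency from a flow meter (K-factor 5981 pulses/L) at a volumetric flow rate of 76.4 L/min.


Frequency = K * Q / 60 (converting L/min to L/s).
f = 5981 * 76.4 / 60
f = 456948.4 / 60
f = 7615.81 Hz

7615.81 Hz


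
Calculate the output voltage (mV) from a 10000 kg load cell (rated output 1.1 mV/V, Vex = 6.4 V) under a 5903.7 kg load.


Vout = rated_output * Vex * (load / capacity).
Vout = 1.1 * 6.4 * (5903.7 / 10000)
Vout = 1.1 * 6.4 * 0.59037
Vout = 4.156 mV

4.156 mV


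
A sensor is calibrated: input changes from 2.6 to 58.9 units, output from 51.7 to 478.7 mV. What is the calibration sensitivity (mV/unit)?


Sensitivity = (y2 - y1) / (x2 - x1).
S = (478.7 - 51.7) / (58.9 - 2.6)
S = 427.0 / 56.3
S = 7.5844 mV/unit

7.5844 mV/unit


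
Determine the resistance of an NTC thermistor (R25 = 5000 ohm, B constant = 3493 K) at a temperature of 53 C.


NTC thermistor equation: Rt = R25 * exp(B * (1/T - 1/T25)).
T in Kelvin: 326.15 K, T25 = 298.15 K
1/T - 1/T25 = 1/326.15 - 1/298.15 = -0.00028794
B * (1/T - 1/T25) = 3493 * -0.00028794 = -1.0058
Rt = 5000 * exp(-1.0058) = 1828.8 ohm

1828.8 ohm


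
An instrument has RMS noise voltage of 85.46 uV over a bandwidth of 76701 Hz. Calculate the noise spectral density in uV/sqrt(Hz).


Noise spectral density = Vrms / sqrt(BW).
NSD = 85.46 / sqrt(76701)
NSD = 85.46 / 276.9495
NSD = 0.3086 uV/sqrt(Hz)

0.3086 uV/sqrt(Hz)


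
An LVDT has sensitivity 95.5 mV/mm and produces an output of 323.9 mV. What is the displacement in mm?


Displacement = Vout / sensitivity.
d = 323.9 / 95.5
d = 3.392 mm

3.392 mm


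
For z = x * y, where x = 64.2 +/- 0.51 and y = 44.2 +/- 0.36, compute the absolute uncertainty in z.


For a product z = x*y, the relative uncertainty is:
uz/z = sqrt((ux/x)^2 + (uy/y)^2)
Relative uncertainties: ux/x = 0.51/64.2 = 0.007944
uy/y = 0.36/44.2 = 0.008145
z = 64.2 * 44.2 = 2837.6
uz = 2837.6 * sqrt(0.007944^2 + 0.008145^2) = 32.285

32.285


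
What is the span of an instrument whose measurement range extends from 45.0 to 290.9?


Span = upper range - lower range.
Span = 290.9 - (45.0)
Span = 245.9

245.9


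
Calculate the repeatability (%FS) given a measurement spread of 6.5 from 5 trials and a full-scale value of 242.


Repeatability = (spread / full scale) * 100%.
R = (6.5 / 242) * 100
R = 2.686 %FS

2.686 %FS


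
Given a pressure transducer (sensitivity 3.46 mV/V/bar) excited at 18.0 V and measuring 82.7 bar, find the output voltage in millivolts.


Output = sensitivity * Vex * P.
Vout = 3.46 * 18.0 * 82.7
Vout = 62.28 * 82.7
Vout = 5150.56 mV

5150.56 mV


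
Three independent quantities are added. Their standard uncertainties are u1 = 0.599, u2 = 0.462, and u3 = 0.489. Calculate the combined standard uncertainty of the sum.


For a sum of independent quantities, uc = sqrt(u1^2 + u2^2 + u3^2).
uc = sqrt(0.599^2 + 0.462^2 + 0.489^2)
uc = sqrt(0.358801 + 0.213444 + 0.239121)
uc = 0.9008

0.9008


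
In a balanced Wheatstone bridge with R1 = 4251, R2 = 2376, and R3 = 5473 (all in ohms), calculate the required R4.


At balance: R1*R4 = R2*R3, so R4 = R2*R3/R1.
R4 = 2376 * 5473 / 4251
R4 = 13003848 / 4251
R4 = 3059.01 ohm

3059.01 ohm


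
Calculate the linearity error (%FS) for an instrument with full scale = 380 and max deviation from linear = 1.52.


Linearity error = (max deviation / full scale) * 100%.
Linearity = (1.52 / 380) * 100
Linearity = 0.4 %FS

0.4 %FS


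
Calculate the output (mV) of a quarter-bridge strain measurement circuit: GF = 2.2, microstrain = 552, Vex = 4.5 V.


Quarter bridge output: Vout = (GF * epsilon * Vex) / 4.
Vout = (2.2 * 552e-6 * 4.5) / 4
Vout = 0.0054648 / 4 V
Vout = 0.0013662 V = 1.3662 mV

1.3662 mV


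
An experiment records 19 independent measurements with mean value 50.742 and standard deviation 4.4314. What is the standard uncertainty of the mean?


The standard uncertainty for Type A evaluation is u = s / sqrt(n).
u = 4.4314 / sqrt(19)
u = 4.4314 / 4.3589
u = 1.0166

1.0166


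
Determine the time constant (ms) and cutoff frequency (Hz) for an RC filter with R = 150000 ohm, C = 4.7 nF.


Time constant: tau = R * C.
tau = 150000 * 4.70e-09 = 0.000705 s
tau = 0.705 ms
Cutoff frequency: fc = 1 / (2*pi*R*C).
fc = 1 / (2*pi*0.000705) = 225.75 Hz

tau = 0.705 ms, fc = 225.75 Hz


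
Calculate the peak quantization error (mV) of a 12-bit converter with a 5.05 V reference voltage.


The maximum quantization error is +/- LSB/2.
LSB = Vref / 2^n = 5.05 / 4096 = 0.00123291 V
Max error = LSB / 2 = 0.00123291 / 2 = 0.00061646 V
Max error = 0.6165 mV

0.6165 mV


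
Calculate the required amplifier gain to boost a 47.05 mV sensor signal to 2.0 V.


Gain = Vout / Vin (converting to same units).
G = 2.0 V / 47.05 mV
G = 2000.0 mV / 47.05 mV
G = 42.51

42.51


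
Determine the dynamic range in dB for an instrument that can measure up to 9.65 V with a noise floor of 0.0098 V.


Dynamic range = 20 * log10(Vmax / Vnoise).
DR = 20 * log10(9.65 / 0.0098)
DR = 20 * log10(984.69)
DR = 59.87 dB

59.87 dB


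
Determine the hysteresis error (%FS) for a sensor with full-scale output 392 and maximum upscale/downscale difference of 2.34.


Hysteresis = (max difference / full scale) * 100%.
H = (2.34 / 392) * 100
H = 0.597 %FS

0.597 %FS


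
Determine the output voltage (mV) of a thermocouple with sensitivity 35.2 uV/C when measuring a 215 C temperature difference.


The thermocouple output V = sensitivity * dT.
V = 35.2 uV/C * 215 C
V = 7568.0 uV
V = 7.568 mV

7.568 mV


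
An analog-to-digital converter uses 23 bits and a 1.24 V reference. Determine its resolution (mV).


The resolution (LSB) of an ADC is Vref / 2^n.
LSB = 1.24 / 2^23
LSB = 1.24 / 8388608
LSB = 1.5e-07 V = 0.00014782 mV

0.00014782 mV


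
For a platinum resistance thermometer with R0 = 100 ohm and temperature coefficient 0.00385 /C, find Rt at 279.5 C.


The RTD equation: Rt = R0 * (1 + alpha * T).
Rt = 100 * (1 + 0.00385 * 279.5)
Rt = 100 * (1 + 1.076075)
Rt = 100 * 2.076075
Rt = 207.608 ohm

207.608 ohm


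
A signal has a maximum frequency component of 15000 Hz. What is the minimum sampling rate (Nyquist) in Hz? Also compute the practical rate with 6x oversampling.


By Nyquist theorem, fs_min = 2 * fmax.
fs_min = 2 * 15000 = 30000 Hz
Practical rate = 6 * fs_min = 6 * 30000 = 180000 Hz

fs_min = 30000 Hz, fs_practical = 180000 Hz


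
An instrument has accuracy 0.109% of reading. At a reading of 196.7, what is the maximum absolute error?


Absolute error = (accuracy% / 100) * reading.
Error = (0.109 / 100) * 196.7
Error = 0.00109 * 196.7
Error = 0.2144

0.2144


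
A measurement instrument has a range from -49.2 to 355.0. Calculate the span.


Span = upper range - lower range.
Span = 355.0 - (-49.2)
Span = 404.2

404.2


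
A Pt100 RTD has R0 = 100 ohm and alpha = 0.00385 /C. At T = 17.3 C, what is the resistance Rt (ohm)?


The RTD equation: Rt = R0 * (1 + alpha * T).
Rt = 100 * (1 + 0.00385 * 17.3)
Rt = 100 * (1 + 0.066605)
Rt = 100 * 1.066605
Rt = 106.66 ohm

106.66 ohm


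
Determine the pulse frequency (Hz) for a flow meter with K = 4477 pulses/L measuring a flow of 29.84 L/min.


Frequency = K * Q / 60 (converting L/min to L/s).
f = 4477 * 29.84 / 60
f = 133593.68 / 60
f = 2226.56 Hz

2226.56 Hz


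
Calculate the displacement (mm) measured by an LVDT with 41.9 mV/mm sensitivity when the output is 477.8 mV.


Displacement = Vout / sensitivity.
d = 477.8 / 41.9
d = 11.403 mm

11.403 mm


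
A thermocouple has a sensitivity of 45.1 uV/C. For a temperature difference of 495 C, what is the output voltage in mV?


The thermocouple output V = sensitivity * dT.
V = 45.1 uV/C * 495 C
V = 22324.5 uV
V = 22.325 mV

22.325 mV


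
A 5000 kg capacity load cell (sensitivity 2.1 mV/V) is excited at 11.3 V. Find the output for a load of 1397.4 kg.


Vout = rated_output * Vex * (load / capacity).
Vout = 2.1 * 11.3 * (1397.4 / 5000)
Vout = 2.1 * 11.3 * 0.27948
Vout = 6.632 mV

6.632 mV


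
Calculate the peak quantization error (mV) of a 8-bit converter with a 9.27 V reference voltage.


The maximum quantization error is +/- LSB/2.
LSB = Vref / 2^n = 9.27 / 256 = 0.03621094 V
Max error = LSB / 2 = 0.03621094 / 2 = 0.01810547 V
Max error = 18.1055 mV

18.1055 mV


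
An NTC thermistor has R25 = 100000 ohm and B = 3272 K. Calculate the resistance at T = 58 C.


NTC thermistor equation: Rt = R25 * exp(B * (1/T - 1/T25)).
T in Kelvin: 331.15 K, T25 = 298.15 K
1/T - 1/T25 = 1/331.15 - 1/298.15 = -0.00033424
B * (1/T - 1/T25) = 3272 * -0.00033424 = -1.0936
Rt = 100000 * exp(-1.0936) = 33500.1 ohm

33500.1 ohm


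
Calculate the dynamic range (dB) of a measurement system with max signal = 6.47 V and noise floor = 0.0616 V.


Dynamic range = 20 * log10(Vmax / Vnoise).
DR = 20 * log10(6.47 / 0.0616)
DR = 20 * log10(105.03)
DR = 40.43 dB

40.43 dB


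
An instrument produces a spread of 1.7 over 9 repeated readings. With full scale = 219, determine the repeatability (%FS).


Repeatability = (spread / full scale) * 100%.
R = (1.7 / 219) * 100
R = 0.776 %FS

0.776 %FS


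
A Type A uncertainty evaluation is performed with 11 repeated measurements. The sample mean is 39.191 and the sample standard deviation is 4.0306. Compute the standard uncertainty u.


The standard uncertainty for Type A evaluation is u = s / sqrt(n).
u = 4.0306 / sqrt(11)
u = 4.0306 / 3.3166
u = 1.2153

1.2153


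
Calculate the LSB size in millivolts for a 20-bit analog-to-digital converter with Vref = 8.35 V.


The resolution (LSB) of an ADC is Vref / 2^n.
LSB = 8.35 / 2^20
LSB = 8.35 / 1048576
LSB = 7.96e-06 V = 0.00796318 mV

0.00796318 mV


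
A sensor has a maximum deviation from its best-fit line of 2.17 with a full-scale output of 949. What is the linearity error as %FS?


Linearity error = (max deviation / full scale) * 100%.
Linearity = (2.17 / 949) * 100
Linearity = 0.229 %FS

0.229 %FS


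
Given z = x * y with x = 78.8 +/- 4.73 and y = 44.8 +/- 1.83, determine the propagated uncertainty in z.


For a product z = x*y, the relative uncertainty is:
uz/z = sqrt((ux/x)^2 + (uy/y)^2)
Relative uncertainties: ux/x = 4.73/78.8 = 0.060025
uy/y = 1.83/44.8 = 0.040848
z = 78.8 * 44.8 = 3530.2
uz = 3530.2 * sqrt(0.060025^2 + 0.040848^2) = 256.316

256.316


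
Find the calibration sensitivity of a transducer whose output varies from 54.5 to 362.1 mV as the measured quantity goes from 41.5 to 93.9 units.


Sensitivity = (y2 - y1) / (x2 - x1).
S = (362.1 - 54.5) / (93.9 - 41.5)
S = 307.6 / 52.4
S = 5.8702 mV/unit

5.8702 mV/unit


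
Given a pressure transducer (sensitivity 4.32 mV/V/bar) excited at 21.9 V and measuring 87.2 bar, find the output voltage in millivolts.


Output = sensitivity * Vex * P.
Vout = 4.32 * 21.9 * 87.2
Vout = 94.608 * 87.2
Vout = 8249.82 mV

8249.82 mV


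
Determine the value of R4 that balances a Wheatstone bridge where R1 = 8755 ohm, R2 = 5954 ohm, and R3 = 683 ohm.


At balance: R1*R4 = R2*R3, so R4 = R2*R3/R1.
R4 = 5954 * 683 / 8755
R4 = 4066582 / 8755
R4 = 464.49 ohm

464.49 ohm


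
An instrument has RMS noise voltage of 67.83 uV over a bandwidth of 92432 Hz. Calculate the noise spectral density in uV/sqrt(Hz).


Noise spectral density = Vrms / sqrt(BW).
NSD = 67.83 / sqrt(92432)
NSD = 67.83 / 304.0263
NSD = 0.2231 uV/sqrt(Hz)

0.2231 uV/sqrt(Hz)


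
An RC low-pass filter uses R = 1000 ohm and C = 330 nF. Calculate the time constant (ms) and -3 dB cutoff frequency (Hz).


Time constant: tau = R * C.
tau = 1000 * 3.30e-07 = 0.00033 s
tau = 0.33 ms
Cutoff frequency: fc = 1 / (2*pi*R*C).
fc = 1 / (2*pi*0.00033) = 482.29 Hz

tau = 0.33 ms, fc = 482.29 Hz


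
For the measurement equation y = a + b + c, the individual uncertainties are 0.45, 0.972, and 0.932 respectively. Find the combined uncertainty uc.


For a sum of independent quantities, uc = sqrt(u1^2 + u2^2 + u3^2).
uc = sqrt(0.45^2 + 0.972^2 + 0.932^2)
uc = sqrt(0.2025 + 0.944784 + 0.868624)
uc = 1.4198

1.4198


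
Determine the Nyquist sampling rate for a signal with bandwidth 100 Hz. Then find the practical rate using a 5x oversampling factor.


By Nyquist theorem, fs_min = 2 * fmax.
fs_min = 2 * 100 = 200 Hz
Practical rate = 5 * fs_min = 5 * 200 = 1000 Hz

fs_min = 200 Hz, fs_practical = 1000 Hz


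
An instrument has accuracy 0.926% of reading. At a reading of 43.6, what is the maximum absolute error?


Absolute error = (accuracy% / 100) * reading.
Error = (0.926 / 100) * 43.6
Error = 0.00926 * 43.6
Error = 0.4037

0.4037


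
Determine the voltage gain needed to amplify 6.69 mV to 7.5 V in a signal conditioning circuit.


Gain = Vout / Vin (converting to same units).
G = 7.5 V / 6.69 mV
G = 7500.0 mV / 6.69 mV
G = 1121.08

1121.08


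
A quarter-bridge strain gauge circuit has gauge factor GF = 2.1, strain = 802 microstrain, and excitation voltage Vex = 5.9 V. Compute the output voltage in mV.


Quarter bridge output: Vout = (GF * epsilon * Vex) / 4.
Vout = (2.1 * 802e-6 * 5.9) / 4
Vout = 0.00993678 / 4 V
Vout = 0.0024842 V = 2.4842 mV

2.4842 mV


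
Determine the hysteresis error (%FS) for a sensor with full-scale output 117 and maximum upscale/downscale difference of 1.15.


Hysteresis = (max difference / full scale) * 100%.
H = (1.15 / 117) * 100
H = 0.983 %FS

0.983 %FS


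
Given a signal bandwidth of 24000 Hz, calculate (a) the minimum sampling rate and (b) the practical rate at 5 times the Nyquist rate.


By Nyquist theorem, fs_min = 2 * fmax.
fs_min = 2 * 24000 = 48000 Hz
Practical rate = 5 * fs_min = 5 * 48000 = 240000 Hz

fs_min = 48000 Hz, fs_practical = 240000 Hz


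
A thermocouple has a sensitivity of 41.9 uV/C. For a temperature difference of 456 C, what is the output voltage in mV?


The thermocouple output V = sensitivity * dT.
V = 41.9 uV/C * 456 C
V = 19106.4 uV
V = 19.106 mV

19.106 mV


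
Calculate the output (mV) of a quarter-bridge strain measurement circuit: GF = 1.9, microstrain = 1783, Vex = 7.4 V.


Quarter bridge output: Vout = (GF * epsilon * Vex) / 4.
Vout = (1.9 * 1783e-6 * 7.4) / 4
Vout = 0.02506898 / 4 V
Vout = 0.00626724 V = 6.2672 mV

6.2672 mV


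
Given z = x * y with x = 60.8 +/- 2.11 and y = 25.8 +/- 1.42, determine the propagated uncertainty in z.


For a product z = x*y, the relative uncertainty is:
uz/z = sqrt((ux/x)^2 + (uy/y)^2)
Relative uncertainties: ux/x = 2.11/60.8 = 0.034704
uy/y = 1.42/25.8 = 0.055039
z = 60.8 * 25.8 = 1568.6
uz = 1568.6 * sqrt(0.034704^2 + 0.055039^2) = 102.066

102.066


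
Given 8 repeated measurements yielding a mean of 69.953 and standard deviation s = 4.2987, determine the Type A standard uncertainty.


The standard uncertainty for Type A evaluation is u = s / sqrt(n).
u = 4.2987 / sqrt(8)
u = 4.2987 / 2.8284
u = 1.5198

1.5198


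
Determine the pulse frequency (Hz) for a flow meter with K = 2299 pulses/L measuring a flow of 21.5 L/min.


Frequency = K * Q / 60 (converting L/min to L/s).
f = 2299 * 21.5 / 60
f = 49428.5 / 60
f = 823.81 Hz

823.81 Hz


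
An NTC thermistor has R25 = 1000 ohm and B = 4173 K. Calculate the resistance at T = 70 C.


NTC thermistor equation: Rt = R25 * exp(B * (1/T - 1/T25)).
T in Kelvin: 343.15 K, T25 = 298.15 K
1/T - 1/T25 = 1/343.15 - 1/298.15 = -0.00043984
B * (1/T - 1/T25) = 4173 * -0.00043984 = -1.8354
Rt = 1000 * exp(-1.8354) = 159.5 ohm

159.5 ohm


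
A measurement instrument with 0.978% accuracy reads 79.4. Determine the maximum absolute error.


Absolute error = (accuracy% / 100) * reading.
Error = (0.978 / 100) * 79.4
Error = 0.00978 * 79.4
Error = 0.7765

0.7765


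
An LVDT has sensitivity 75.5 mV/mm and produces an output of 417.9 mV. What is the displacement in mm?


Displacement = Vout / sensitivity.
d = 417.9 / 75.5
d = 5.535 mm

5.535 mm


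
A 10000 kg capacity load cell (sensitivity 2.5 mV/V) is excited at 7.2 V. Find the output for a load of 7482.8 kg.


Vout = rated_output * Vex * (load / capacity).
Vout = 2.5 * 7.2 * (7482.8 / 10000)
Vout = 2.5 * 7.2 * 0.74828
Vout = 13.469 mV

13.469 mV


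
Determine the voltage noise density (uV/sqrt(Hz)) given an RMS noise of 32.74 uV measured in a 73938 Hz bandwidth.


Noise spectral density = Vrms / sqrt(BW).
NSD = 32.74 / sqrt(73938)
NSD = 32.74 / 271.9154
NSD = 0.1204 uV/sqrt(Hz)

0.1204 uV/sqrt(Hz)


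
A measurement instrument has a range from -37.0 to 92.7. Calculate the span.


Span = upper range - lower range.
Span = 92.7 - (-37.0)
Span = 129.7

129.7


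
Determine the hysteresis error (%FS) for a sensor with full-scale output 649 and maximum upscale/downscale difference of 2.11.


Hysteresis = (max difference / full scale) * 100%.
H = (2.11 / 649) * 100
H = 0.325 %FS

0.325 %FS


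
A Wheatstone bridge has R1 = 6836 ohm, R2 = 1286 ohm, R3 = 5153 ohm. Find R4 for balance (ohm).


At balance: R1*R4 = R2*R3, so R4 = R2*R3/R1.
R4 = 1286 * 5153 / 6836
R4 = 6626758 / 6836
R4 = 969.39 ohm

969.39 ohm


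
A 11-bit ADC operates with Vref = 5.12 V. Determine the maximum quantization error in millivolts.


The maximum quantization error is +/- LSB/2.
LSB = Vref / 2^n = 5.12 / 2048 = 0.0025 V
Max error = LSB / 2 = 0.0025 / 2 = 0.00125 V
Max error = 1.25 mV

1.25 mV


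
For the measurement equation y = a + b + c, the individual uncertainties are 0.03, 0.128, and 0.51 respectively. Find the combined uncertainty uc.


For a sum of independent quantities, uc = sqrt(u1^2 + u2^2 + u3^2).
uc = sqrt(0.03^2 + 0.128^2 + 0.51^2)
uc = sqrt(0.0009 + 0.016384 + 0.2601)
uc = 0.5267

0.5267


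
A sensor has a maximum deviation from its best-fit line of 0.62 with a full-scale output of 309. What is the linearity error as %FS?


Linearity error = (max deviation / full scale) * 100%.
Linearity = (0.62 / 309) * 100
Linearity = 0.201 %FS

0.201 %FS


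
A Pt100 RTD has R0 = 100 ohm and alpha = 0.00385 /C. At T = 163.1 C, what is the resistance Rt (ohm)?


The RTD equation: Rt = R0 * (1 + alpha * T).
Rt = 100 * (1 + 0.00385 * 163.1)
Rt = 100 * (1 + 0.627935)
Rt = 100 * 1.627935
Rt = 162.793 ohm

162.793 ohm


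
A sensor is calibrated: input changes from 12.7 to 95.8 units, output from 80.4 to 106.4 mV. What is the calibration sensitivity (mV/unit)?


Sensitivity = (y2 - y1) / (x2 - x1).
S = (106.4 - 80.4) / (95.8 - 12.7)
S = 26.0 / 83.1
S = 0.3129 mV/unit

0.3129 mV/unit


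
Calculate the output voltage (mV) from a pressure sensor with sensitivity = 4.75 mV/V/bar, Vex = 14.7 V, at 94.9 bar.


Output = sensitivity * Vex * P.
Vout = 4.75 * 14.7 * 94.9
Vout = 69.825 * 94.9
Vout = 6626.39 mV

6626.39 mV


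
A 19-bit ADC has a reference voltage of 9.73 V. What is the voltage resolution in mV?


The resolution (LSB) of an ADC is Vref / 2^n.
LSB = 9.73 / 2^19
LSB = 9.73 / 524288
LSB = 1.856e-05 V = 0.0185585 mV

0.0185585 mV


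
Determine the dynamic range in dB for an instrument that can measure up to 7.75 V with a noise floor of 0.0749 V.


Dynamic range = 20 * log10(Vmax / Vnoise).
DR = 20 * log10(7.75 / 0.0749)
DR = 20 * log10(103.47)
DR = 40.3 dB

40.3 dB


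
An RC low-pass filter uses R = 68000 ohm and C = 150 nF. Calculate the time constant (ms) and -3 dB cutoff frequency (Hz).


Time constant: tau = R * C.
tau = 68000 * 1.50e-07 = 0.0102 s
tau = 10.2 ms
Cutoff frequency: fc = 1 / (2*pi*R*C).
fc = 1 / (2*pi*0.0102) = 15.6 Hz

tau = 10.2 ms, fc = 15.6 Hz


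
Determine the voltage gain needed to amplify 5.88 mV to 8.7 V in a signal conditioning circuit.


Gain = Vout / Vin (converting to same units).
G = 8.7 V / 5.88 mV
G = 8700.0 mV / 5.88 mV
G = 1479.59

1479.59


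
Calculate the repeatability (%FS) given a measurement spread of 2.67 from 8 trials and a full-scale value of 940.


Repeatability = (spread / full scale) * 100%.
R = (2.67 / 940) * 100
R = 0.284 %FS

0.284 %FS


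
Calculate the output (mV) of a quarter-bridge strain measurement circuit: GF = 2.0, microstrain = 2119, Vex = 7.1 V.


Quarter bridge output: Vout = (GF * epsilon * Vex) / 4.
Vout = (2.0 * 2119e-6 * 7.1) / 4
Vout = 0.0300898 / 4 V
Vout = 0.00752245 V = 7.5224 mV

7.5224 mV


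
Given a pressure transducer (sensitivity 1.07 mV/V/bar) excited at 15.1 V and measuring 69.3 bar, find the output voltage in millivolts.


Output = sensitivity * Vex * P.
Vout = 1.07 * 15.1 * 69.3
Vout = 16.157 * 69.3
Vout = 1119.68 mV

1119.68 mV


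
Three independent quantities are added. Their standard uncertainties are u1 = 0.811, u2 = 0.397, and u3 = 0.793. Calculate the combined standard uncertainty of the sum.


For a sum of independent quantities, uc = sqrt(u1^2 + u2^2 + u3^2).
uc = sqrt(0.811^2 + 0.397^2 + 0.793^2)
uc = sqrt(0.657721 + 0.157609 + 0.628849)
uc = 1.2017

1.2017


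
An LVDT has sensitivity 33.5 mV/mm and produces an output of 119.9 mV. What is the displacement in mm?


Displacement = Vout / sensitivity.
d = 119.9 / 33.5
d = 3.579 mm

3.579 mm


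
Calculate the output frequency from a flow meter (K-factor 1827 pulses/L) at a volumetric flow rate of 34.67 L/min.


Frequency = K * Q / 60 (converting L/min to L/s).
f = 1827 * 34.67 / 60
f = 63342.09 / 60
f = 1055.7 Hz

1055.7 Hz


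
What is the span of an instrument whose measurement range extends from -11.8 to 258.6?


Span = upper range - lower range.
Span = 258.6 - (-11.8)
Span = 270.4

270.4


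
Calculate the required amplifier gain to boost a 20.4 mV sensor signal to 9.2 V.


Gain = Vout / Vin (converting to same units).
G = 9.2 V / 20.4 mV
G = 9200.0 mV / 20.4 mV
G = 450.98

450.98


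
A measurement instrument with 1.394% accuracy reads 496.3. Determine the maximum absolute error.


Absolute error = (accuracy% / 100) * reading.
Error = (1.394 / 100) * 496.3
Error = 0.01394 * 496.3
Error = 6.9184

6.9184


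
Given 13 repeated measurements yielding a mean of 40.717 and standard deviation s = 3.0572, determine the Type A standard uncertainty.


The standard uncertainty for Type A evaluation is u = s / sqrt(n).
u = 3.0572 / sqrt(13)
u = 3.0572 / 3.6056
u = 0.8479

0.8479


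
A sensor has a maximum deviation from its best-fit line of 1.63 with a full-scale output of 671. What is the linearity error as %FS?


Linearity error = (max deviation / full scale) * 100%.
Linearity = (1.63 / 671) * 100
Linearity = 0.243 %FS

0.243 %FS


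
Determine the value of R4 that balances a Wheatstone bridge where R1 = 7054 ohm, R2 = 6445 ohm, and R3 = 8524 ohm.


At balance: R1*R4 = R2*R3, so R4 = R2*R3/R1.
R4 = 6445 * 8524 / 7054
R4 = 54937180 / 7054
R4 = 7788.09 ohm

7788.09 ohm


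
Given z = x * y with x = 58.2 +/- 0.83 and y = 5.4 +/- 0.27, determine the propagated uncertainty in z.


For a product z = x*y, the relative uncertainty is:
uz/z = sqrt((ux/x)^2 + (uy/y)^2)
Relative uncertainties: ux/x = 0.83/58.2 = 0.014261
uy/y = 0.27/5.4 = 0.05
z = 58.2 * 5.4 = 314.3
uz = 314.3 * sqrt(0.014261^2 + 0.05^2) = 16.341

16.341


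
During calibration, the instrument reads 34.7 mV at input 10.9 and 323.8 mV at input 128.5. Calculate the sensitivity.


Sensitivity = (y2 - y1) / (x2 - x1).
S = (323.8 - 34.7) / (128.5 - 10.9)
S = 289.1 / 117.6
S = 2.4583 mV/unit

2.4583 mV/unit


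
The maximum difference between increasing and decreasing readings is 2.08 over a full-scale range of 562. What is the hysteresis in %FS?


Hysteresis = (max difference / full scale) * 100%.
H = (2.08 / 562) * 100
H = 0.37 %FS

0.37 %FS


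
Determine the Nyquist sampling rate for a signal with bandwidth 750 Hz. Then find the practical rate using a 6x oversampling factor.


By Nyquist theorem, fs_min = 2 * fmax.
fs_min = 2 * 750 = 1500 Hz
Practical rate = 6 * fs_min = 6 * 1500 = 9000 Hz

fs_min = 1500 Hz, fs_practical = 9000 Hz


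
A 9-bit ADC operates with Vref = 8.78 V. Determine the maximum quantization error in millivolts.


The maximum quantization error is +/- LSB/2.
LSB = Vref / 2^n = 8.78 / 512 = 0.01714844 V
Max error = LSB / 2 = 0.01714844 / 2 = 0.00857422 V
Max error = 8.5742 mV

8.5742 mV


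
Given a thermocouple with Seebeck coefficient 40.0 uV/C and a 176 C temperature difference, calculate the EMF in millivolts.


The thermocouple output V = sensitivity * dT.
V = 40.0 uV/C * 176 C
V = 7040.0 uV
V = 7.04 mV

7.04 mV


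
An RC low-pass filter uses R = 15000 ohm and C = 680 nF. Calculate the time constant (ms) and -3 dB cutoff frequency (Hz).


Time constant: tau = R * C.
tau = 15000 * 6.80e-07 = 0.0102 s
tau = 10.2 ms
Cutoff frequency: fc = 1 / (2*pi*R*C).
fc = 1 / (2*pi*0.0102) = 15.6 Hz

tau = 10.2 ms, fc = 15.6 Hz


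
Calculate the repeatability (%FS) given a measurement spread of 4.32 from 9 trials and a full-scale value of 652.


Repeatability = (spread / full scale) * 100%.
R = (4.32 / 652) * 100
R = 0.663 %FS

0.663 %FS


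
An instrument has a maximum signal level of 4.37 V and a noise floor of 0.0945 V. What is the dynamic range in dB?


Dynamic range = 20 * log10(Vmax / Vnoise).
DR = 20 * log10(4.37 / 0.0945)
DR = 20 * log10(46.24)
DR = 33.3 dB

33.3 dB


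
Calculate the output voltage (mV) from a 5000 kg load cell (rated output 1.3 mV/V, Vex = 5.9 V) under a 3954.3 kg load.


Vout = rated_output * Vex * (load / capacity).
Vout = 1.3 * 5.9 * (3954.3 / 5000)
Vout = 1.3 * 5.9 * 0.79086
Vout = 6.066 mV

6.066 mV


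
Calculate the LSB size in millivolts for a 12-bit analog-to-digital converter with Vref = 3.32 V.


The resolution (LSB) of an ADC is Vref / 2^n.
LSB = 3.32 / 2^12
LSB = 3.32 / 4096
LSB = 0.00081055 V = 0.81054688 mV

0.81054688 mV


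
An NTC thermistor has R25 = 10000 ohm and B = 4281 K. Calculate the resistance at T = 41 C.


NTC thermistor equation: Rt = R25 * exp(B * (1/T - 1/T25)).
T in Kelvin: 314.15 K, T25 = 298.15 K
1/T - 1/T25 = 1/314.15 - 1/298.15 = -0.00017082
B * (1/T - 1/T25) = 4281 * -0.00017082 = -0.7313
Rt = 10000 * exp(-0.7313) = 4812.8 ohm

4812.8 ohm


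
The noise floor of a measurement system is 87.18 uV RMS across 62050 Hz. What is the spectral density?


Noise spectral density = Vrms / sqrt(BW).
NSD = 87.18 / sqrt(62050)
NSD = 87.18 / 249.0984
NSD = 0.35 uV/sqrt(Hz)

0.35 uV/sqrt(Hz)


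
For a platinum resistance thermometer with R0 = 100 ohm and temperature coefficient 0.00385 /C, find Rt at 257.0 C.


The RTD equation: Rt = R0 * (1 + alpha * T).
Rt = 100 * (1 + 0.00385 * 257.0)
Rt = 100 * (1 + 0.98945)
Rt = 100 * 1.98945
Rt = 198.945 ohm

198.945 ohm


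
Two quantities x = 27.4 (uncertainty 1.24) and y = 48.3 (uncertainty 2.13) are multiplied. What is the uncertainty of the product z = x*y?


For a product z = x*y, the relative uncertainty is:
uz/z = sqrt((ux/x)^2 + (uy/y)^2)
Relative uncertainties: ux/x = 1.24/27.4 = 0.045255
uy/y = 2.13/48.3 = 0.044099
z = 27.4 * 48.3 = 1323.4
uz = 1323.4 * sqrt(0.045255^2 + 0.044099^2) = 83.625

83.625


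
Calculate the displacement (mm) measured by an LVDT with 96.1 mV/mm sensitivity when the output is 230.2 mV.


Displacement = Vout / sensitivity.
d = 230.2 / 96.1
d = 2.395 mm

2.395 mm


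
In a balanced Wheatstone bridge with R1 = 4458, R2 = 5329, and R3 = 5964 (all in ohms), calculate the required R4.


At balance: R1*R4 = R2*R3, so R4 = R2*R3/R1.
R4 = 5329 * 5964 / 4458
R4 = 31782156 / 4458
R4 = 7129.24 ohm

7129.24 ohm


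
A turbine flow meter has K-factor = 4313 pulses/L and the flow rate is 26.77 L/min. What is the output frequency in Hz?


Frequency = K * Q / 60 (converting L/min to L/s).
f = 4313 * 26.77 / 60
f = 115459.01 / 60
f = 1924.32 Hz

1924.32 Hz


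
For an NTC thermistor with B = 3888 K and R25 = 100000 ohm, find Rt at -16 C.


NTC thermistor equation: Rt = R25 * exp(B * (1/T - 1/T25)).
T in Kelvin: 257.15 K, T25 = 298.15 K
1/T - 1/T25 = 1/257.15 - 1/298.15 = 0.00053476
B * (1/T - 1/T25) = 3888 * 0.00053476 = 2.0792
Rt = 100000 * exp(2.0792) = 799778.1 ohm

799778.1 ohm


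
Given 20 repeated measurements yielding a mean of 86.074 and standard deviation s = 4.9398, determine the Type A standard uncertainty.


The standard uncertainty for Type A evaluation is u = s / sqrt(n).
u = 4.9398 / sqrt(20)
u = 4.9398 / 4.4721
u = 1.1046

1.1046


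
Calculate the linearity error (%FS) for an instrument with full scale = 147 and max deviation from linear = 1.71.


Linearity error = (max deviation / full scale) * 100%.
Linearity = (1.71 / 147) * 100
Linearity = 1.163 %FS

1.163 %FS


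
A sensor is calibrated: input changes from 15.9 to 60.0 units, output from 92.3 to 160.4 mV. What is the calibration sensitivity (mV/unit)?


Sensitivity = (y2 - y1) / (x2 - x1).
S = (160.4 - 92.3) / (60.0 - 15.9)
S = 68.1 / 44.1
S = 1.5442 mV/unit

1.5442 mV/unit


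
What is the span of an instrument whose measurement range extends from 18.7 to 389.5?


Span = upper range - lower range.
Span = 389.5 - (18.7)
Span = 370.8

370.8


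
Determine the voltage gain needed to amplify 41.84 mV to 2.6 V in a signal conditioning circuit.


Gain = Vout / Vin (converting to same units).
G = 2.6 V / 41.84 mV
G = 2600.0 mV / 41.84 mV
G = 62.14

62.14


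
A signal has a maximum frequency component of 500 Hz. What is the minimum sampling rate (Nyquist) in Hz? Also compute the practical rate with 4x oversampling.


By Nyquist theorem, fs_min = 2 * fmax.
fs_min = 2 * 500 = 1000 Hz
Practical rate = 4 * fs_min = 4 * 1000 = 4000 Hz

fs_min = 1000 Hz, fs_practical = 4000 Hz


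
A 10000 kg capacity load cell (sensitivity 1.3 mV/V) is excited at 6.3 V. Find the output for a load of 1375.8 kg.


Vout = rated_output * Vex * (load / capacity).
Vout = 1.3 * 6.3 * (1375.8 / 10000)
Vout = 1.3 * 6.3 * 0.13758
Vout = 1.127 mV

1.127 mV


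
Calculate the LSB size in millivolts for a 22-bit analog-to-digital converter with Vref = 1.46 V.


The resolution (LSB) of an ADC is Vref / 2^n.
LSB = 1.46 / 2^22
LSB = 1.46 / 4194304
LSB = 3.5e-07 V = 0.00034809 mV

0.00034809 mV


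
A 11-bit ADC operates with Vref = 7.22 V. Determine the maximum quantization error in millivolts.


The maximum quantization error is +/- LSB/2.
LSB = Vref / 2^n = 7.22 / 2048 = 0.00352539 V
Max error = LSB / 2 = 0.00352539 / 2 = 0.0017627 V
Max error = 1.7627 mV

1.7627 mV


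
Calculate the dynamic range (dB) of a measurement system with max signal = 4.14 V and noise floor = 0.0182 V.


Dynamic range = 20 * log10(Vmax / Vnoise).
DR = 20 * log10(4.14 / 0.0182)
DR = 20 * log10(227.47)
DR = 47.14 dB

47.14 dB


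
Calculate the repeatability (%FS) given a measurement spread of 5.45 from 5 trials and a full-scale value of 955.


Repeatability = (spread / full scale) * 100%.
R = (5.45 / 955) * 100
R = 0.571 %FS

0.571 %FS


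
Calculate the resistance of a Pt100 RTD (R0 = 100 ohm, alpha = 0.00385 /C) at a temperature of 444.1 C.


The RTD equation: Rt = R0 * (1 + alpha * T).
Rt = 100 * (1 + 0.00385 * 444.1)
Rt = 100 * (1 + 1.709785)
Rt = 100 * 2.709785
Rt = 270.978 ohm

270.978 ohm


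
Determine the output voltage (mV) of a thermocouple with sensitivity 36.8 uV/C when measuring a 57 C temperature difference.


The thermocouple output V = sensitivity * dT.
V = 36.8 uV/C * 57 C
V = 2097.6 uV
V = 2.098 mV

2.098 mV


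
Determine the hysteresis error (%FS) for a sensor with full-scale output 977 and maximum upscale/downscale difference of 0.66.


Hysteresis = (max difference / full scale) * 100%.
H = (0.66 / 977) * 100
H = 0.068 %FS

0.068 %FS


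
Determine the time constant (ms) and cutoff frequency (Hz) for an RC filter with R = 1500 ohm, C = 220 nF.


Time constant: tau = R * C.
tau = 1500 * 2.20e-07 = 0.00033 s
tau = 0.33 ms
Cutoff frequency: fc = 1 / (2*pi*R*C).
fc = 1 / (2*pi*0.00033) = 482.29 Hz

tau = 0.33 ms, fc = 482.29 Hz


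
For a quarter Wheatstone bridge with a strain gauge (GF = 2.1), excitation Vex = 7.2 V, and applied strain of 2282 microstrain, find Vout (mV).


Quarter bridge output: Vout = (GF * epsilon * Vex) / 4.
Vout = (2.1 * 2282e-6 * 7.2) / 4
Vout = 0.03450384 / 4 V
Vout = 0.00862596 V = 8.626 mV

8.626 mV


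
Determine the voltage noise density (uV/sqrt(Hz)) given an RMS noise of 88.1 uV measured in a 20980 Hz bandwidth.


Noise spectral density = Vrms / sqrt(BW).
NSD = 88.1 / sqrt(20980)
NSD = 88.1 / 144.8447
NSD = 0.6082 uV/sqrt(Hz)

0.6082 uV/sqrt(Hz)


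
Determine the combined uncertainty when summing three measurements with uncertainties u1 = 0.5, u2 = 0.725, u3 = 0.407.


For a sum of independent quantities, uc = sqrt(u1^2 + u2^2 + u3^2).
uc = sqrt(0.5^2 + 0.725^2 + 0.407^2)
uc = sqrt(0.25 + 0.525625 + 0.165649)
uc = 0.9702

0.9702


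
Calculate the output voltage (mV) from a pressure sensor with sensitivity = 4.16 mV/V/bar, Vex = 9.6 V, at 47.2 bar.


Output = sensitivity * Vex * P.
Vout = 4.16 * 9.6 * 47.2
Vout = 39.936 * 47.2
Vout = 1884.98 mV

1884.98 mV


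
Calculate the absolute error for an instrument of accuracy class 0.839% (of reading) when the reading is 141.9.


Absolute error = (accuracy% / 100) * reading.
Error = (0.839 / 100) * 141.9
Error = 0.00839 * 141.9
Error = 1.1905

1.1905


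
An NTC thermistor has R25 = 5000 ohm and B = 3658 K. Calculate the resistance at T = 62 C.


NTC thermistor equation: Rt = R25 * exp(B * (1/T - 1/T25)).
T in Kelvin: 335.15 K, T25 = 298.15 K
1/T - 1/T25 = 1/335.15 - 1/298.15 = -0.00037028
B * (1/T - 1/T25) = 3658 * -0.00037028 = -1.3545
Rt = 5000 * exp(-1.3545) = 1290.4 ohm

1290.4 ohm
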